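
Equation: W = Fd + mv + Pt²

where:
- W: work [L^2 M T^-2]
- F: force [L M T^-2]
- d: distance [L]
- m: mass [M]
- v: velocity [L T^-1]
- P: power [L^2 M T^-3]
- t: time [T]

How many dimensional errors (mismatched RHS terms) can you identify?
2

LHS W: [L^2 M T^-2]
- Fd: [L^2 M T^-2] ✓
- mv: [L M T^-1] ✗
- Pt²: [L^2 M T^-1] ✗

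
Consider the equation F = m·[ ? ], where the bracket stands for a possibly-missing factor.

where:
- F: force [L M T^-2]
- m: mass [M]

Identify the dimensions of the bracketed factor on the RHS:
[L T^-2] — acceleration (e.g. a)

F has dimensions [L M T^-2]; m has dimensions [M].
The bracketed factor must supply [L M T^-2] / [M] = [L T^-2].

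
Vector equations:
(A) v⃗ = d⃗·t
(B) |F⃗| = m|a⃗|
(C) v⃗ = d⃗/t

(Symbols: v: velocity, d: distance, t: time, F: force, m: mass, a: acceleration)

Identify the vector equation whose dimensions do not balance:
(A) v⃗ = d⃗·t

(A) v⃗ = d⃗·t: LHS [L T^-1], RHS [L T] ✗ — velocity is displacement per time; should be d⃗/t
(B) |F⃗| = m|a⃗|: LHS [L M T^-2], RHS [L M T^-2] ✓ — magnitudes of vectors are scalars
(C) v⃗ = d⃗/t: LHS [L T^-1], RHS [L T^-1] ✓ — displacement (vector) divided by time (scalar)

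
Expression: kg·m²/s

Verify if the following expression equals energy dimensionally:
No

The expression kg·m²/s has dimensions [L^2 M T^-1], but energy has dimensions [L^2 M T^-2].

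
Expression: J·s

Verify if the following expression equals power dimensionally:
No

The expression J·s has dimensions [L^2 M T^-1], but power has dimensions [L^2 M T^-3].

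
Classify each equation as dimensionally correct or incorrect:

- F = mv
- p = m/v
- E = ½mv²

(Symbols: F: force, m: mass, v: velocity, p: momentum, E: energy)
Dimensionally correct: E = ½mv²
Dimensionally incorrect: F = mv, p = m/v
Ordered (correct first, then incorrect): E = ½mv², F = mv, p = m/v

- F = mv: LHS [L M T^-2], RHS [L M T^-1] → incorrect ✗
- p = m/v: LHS [L M T^-1], RHS [L^-1 M T] → incorrect ✗
- E = ½mv²: LHS [L^2 M T^-2], RHS [L^2 M T^-2] → correct ✓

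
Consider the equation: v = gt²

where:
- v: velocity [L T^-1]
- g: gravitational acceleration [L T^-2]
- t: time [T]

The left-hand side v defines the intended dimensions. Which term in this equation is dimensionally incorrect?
The right-hand side term gt²

v has dimensions [L T^-1], but gt² has dimensions [L], so the term gt² is dimensionally wrong for v.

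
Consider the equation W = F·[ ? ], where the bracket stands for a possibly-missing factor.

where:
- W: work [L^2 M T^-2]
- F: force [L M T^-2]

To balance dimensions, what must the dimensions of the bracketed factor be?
[L] — length (e.g. a distance d)

W has dimensions [L^2 M T^-2]; F has dimensions [L M T^-2].
The bracketed factor must supply [L^2 M T^-2] / [L M T^-2] = [L].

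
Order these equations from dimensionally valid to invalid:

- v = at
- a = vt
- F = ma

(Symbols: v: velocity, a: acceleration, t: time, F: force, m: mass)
Dimensionally correct: v = at, F = ma
Dimensionally incorrect: a = vt
Ordered (correct first, then incorrect): v = at, F = ma, a = vt

- v = at: LHS [L T^-1], RHS [L T^-1] → correct ✓
- a = vt: LHS [L T^-2], RHS [L] → incorrect ✗
- F = ma: LHS [L M T^-2], RHS [L M T^-2] → correct ✓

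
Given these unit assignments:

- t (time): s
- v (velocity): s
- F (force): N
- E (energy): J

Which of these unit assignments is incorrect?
v

The variable v (velocity) should have units m/s, not s.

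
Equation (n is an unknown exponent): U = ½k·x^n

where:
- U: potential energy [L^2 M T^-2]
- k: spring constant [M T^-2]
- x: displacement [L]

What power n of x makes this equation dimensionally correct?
n = 2

U has dimensions [L^2 M T^-2]; x has dimensions [L].
The rest of the RHS has dimensions [M T^-2], so x^n must supply [L^2].
With n = 2: ½k·x^2 has dimensions [L^2 M T^-2], matching the LHS ✓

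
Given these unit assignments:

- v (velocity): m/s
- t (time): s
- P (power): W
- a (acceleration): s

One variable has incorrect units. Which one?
a

The variable a (acceleration) should have units m/s², not s.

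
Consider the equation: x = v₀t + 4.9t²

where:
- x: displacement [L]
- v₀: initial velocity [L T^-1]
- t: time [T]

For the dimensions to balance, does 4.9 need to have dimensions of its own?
Yes

x has dimensions [L], while t² alone has dimensions [T^2]. For the equation to balance, the factor 4.9 must carry dimensions [L T^-2] — it is a dimensional constant (a numerical value of a physical quantity with its units suppressed), not a pure number.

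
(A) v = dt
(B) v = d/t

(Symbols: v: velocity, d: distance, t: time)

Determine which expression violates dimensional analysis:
(A)

(A) v = dt: LHS [L T^-1], RHS [L T] ✗
(B) v = d/t: LHS [L T^-1], RHS [L T^-1] ✓

Expression (A) v = dt is dimensionally incorrect.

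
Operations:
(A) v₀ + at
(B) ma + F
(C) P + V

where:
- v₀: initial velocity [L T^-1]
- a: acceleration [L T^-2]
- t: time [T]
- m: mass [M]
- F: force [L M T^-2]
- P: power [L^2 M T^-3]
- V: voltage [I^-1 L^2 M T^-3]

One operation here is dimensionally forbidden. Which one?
(C) P + V

(A) v₀ + at: v₀ [L T^-1] and at [L T^-1] — same dimensions ✓
(B) ma + F: ma [L M T^-2] and F [L M T^-2] — same dimensions ✓
(C) P + V: P [L^2 M T^-3] and V [I^-1 L^2 M T^-3] — different dimensions cannot be added/subtracted ✗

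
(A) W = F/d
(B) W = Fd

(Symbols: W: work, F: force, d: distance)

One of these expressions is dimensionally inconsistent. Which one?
(A)

(A) W = F/d: LHS [L^2 M T^-2], RHS [M T^-2] ✗
(B) W = Fd: LHS [L^2 M T^-2], RHS [L^2 M T^-2] ✓

Expression (A) W = F/d is dimensionally incorrect.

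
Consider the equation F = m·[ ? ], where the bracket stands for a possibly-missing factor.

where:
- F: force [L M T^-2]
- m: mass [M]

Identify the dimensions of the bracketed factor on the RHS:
[L T^-2] — acceleration (e.g. a)

F has dimensions [L M T^-2]; m has dimensions [M].
The bracketed factor must supply [L M T^-2] / [M] = [L T^-2].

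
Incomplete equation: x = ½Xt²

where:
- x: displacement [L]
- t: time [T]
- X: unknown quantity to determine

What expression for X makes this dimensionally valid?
X = a (acceleration), dimensions [L T^-2]

x has dimensions [L]; the rest of the RHS (½ t²) has dimensions [T^2].
So X must have dimensions [L T^-2] — X = a (acceleration).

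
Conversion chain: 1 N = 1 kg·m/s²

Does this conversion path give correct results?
The chain is correct (no errors).

Correct: Newton is defined as kg·m/s²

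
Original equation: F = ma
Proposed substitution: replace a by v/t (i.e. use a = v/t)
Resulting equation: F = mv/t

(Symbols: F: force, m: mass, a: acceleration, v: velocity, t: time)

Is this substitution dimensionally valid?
Yes

[a] = [L T^-2] and [v/t] = [L T^-2]. These match, so the substitution replaces a quantity by one of the same dimensions and the result F = mv/t has LHS [L M T^-2] vs RHS [L M T^-2] — still consistent.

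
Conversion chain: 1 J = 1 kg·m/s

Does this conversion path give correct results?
The chain is incorrect (it contains an error).

Incorrect: Joule is kg·m²/s², not kg·m/s (that is momentum)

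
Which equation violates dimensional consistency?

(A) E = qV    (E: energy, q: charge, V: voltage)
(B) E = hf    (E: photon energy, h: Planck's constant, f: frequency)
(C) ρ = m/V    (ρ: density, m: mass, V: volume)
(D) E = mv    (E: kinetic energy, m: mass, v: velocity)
(D) E = mv

The equation (D) E = mv is dimensionally incorrect.

LHS (E): [L^2 M T^-2]
RHS (mv): [L M T^-1] ✗

The dimensions do not match. The other three equations balance.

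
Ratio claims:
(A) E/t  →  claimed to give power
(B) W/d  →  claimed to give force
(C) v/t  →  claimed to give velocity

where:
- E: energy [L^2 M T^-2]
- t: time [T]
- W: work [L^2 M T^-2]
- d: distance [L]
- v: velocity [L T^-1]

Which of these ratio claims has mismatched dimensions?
(C) v/t does not give velocity

(A) E/t: [L^2 M T^-3] = power [L^2 M T^-3] ✓
(B) W/d: [L M T^-2] = force [L M T^-2] ✓
(C) v/t: [L T^-2] ≠ velocity [L T^-1] ✗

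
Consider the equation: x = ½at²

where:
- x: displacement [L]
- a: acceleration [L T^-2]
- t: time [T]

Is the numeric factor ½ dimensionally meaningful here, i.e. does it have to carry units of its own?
No

x has dimensions [L] and at² already has dimensions [L], so the equation balances without ½ contributing any dimensions. ½ is a pure (dimensionless) number; changing or removing it would not affect dimensional consistency.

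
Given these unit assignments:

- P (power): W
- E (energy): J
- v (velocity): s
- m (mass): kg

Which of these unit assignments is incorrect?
v

The variable v (velocity) should have units m/s, not s.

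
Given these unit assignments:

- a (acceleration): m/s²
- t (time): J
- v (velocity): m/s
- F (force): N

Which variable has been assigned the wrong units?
t

The variable t (time) should have units s, not J.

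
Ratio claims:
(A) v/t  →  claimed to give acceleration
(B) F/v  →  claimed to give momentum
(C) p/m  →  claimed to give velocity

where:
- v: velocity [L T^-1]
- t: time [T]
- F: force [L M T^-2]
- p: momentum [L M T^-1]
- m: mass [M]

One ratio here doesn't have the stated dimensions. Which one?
(B) F/v does not give momentum

(A) v/t: [L T^-2] = acceleration [L T^-2] ✓
(B) F/v: [M T^-1] ≠ momentum [L M T^-1] ✗
(C) p/m: [L T^-1] = velocity [L T^-1] ✓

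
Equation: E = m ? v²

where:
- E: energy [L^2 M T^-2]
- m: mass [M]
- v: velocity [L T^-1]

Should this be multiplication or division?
multiplication (×): E = m × v²

E [L^2 M T^-2]; m [M]; v² [L^2 T^-2].
m × v² → [L^2 M T^-2] ✓
m ÷ v² → [L^-2 M T^2] ✗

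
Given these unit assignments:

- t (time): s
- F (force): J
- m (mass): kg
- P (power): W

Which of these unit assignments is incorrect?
F

The variable F (force) should have units N, not J.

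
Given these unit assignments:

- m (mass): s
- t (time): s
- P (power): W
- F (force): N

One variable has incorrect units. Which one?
m

The variable m (mass) should have units kg, not s.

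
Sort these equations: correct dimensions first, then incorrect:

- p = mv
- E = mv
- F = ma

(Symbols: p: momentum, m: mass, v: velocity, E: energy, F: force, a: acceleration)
Dimensionally correct: p = mv, F = ma
Dimensionally incorrect: E = mv
Ordered (correct first, then incorrect): p = mv, F = ma, E = mv

- p = mv: LHS [L M T^-1], RHS [L M T^-1] → correct ✓
- E = mv: LHS [L^2 M T^-2], RHS [L M T^-1] → incorrect ✗
- F = ma: LHS [L M T^-2], RHS [L M T^-2] → correct ✓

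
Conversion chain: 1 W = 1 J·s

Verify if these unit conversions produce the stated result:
The chain is incorrect (it contains an error).

Incorrect: Watt is J/s, not J·s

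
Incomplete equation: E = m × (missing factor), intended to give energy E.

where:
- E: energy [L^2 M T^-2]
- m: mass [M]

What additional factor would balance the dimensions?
v² (velocity squared), dimensions [L^2 T^-2]

E has dimensions [L^2 M T^-2] and m has dimensions [M].
The missing factor must have dimensions [L^2 M T^-2] / [M] = [L^2 T^-2], i.e. velocity squared (v²).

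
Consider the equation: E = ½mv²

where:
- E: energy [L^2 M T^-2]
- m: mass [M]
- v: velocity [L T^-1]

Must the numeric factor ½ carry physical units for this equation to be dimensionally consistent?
No

E has dimensions [L^2 M T^-2] and mv² already has dimensions [L^2 M T^-2], so the equation balances without ½ contributing any dimensions. ½ is a pure (dimensionless) number; changing or removing it would not affect dimensional consistency.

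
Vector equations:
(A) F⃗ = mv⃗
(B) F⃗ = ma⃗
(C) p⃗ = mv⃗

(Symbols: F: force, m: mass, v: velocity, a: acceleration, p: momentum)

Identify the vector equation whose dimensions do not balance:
(A) F⃗ = mv⃗

(A) F⃗ = mv⃗: LHS [L M T^-2], RHS [L M T^-1] ✗ — mass times velocity is momentum, not force; should be ma⃗
(B) F⃗ = ma⃗: LHS [L M T^-2], RHS [L M T^-2] ✓ — Force and acceleration are vectors, mass is a scalar
(C) p⃗ = mv⃗: LHS [L M T^-1], RHS [L M T^-1] ✓ — mass (scalar) times velocity (vector)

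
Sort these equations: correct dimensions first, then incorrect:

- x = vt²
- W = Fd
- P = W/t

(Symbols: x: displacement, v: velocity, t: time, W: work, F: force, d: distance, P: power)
Dimensionally correct: W = Fd, P = W/t
Dimensionally incorrect: x = vt²
Ordered (correct first, then incorrect): W = Fd, P = W/t, x = vt²

- x = vt²: LHS [L], RHS [L T] → incorrect ✗
- W = Fd: LHS [L^2 M T^-2], RHS [L^2 M T^-2] → correct ✓
- P = W/t: LHS [L^2 M T^-3], RHS [L^2 M T^-3] → correct ✓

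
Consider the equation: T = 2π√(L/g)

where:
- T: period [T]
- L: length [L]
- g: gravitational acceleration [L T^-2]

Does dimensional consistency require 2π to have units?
No

T has dimensions [T] and √(L/g) already has dimensions [T], so the equation balances without 2π contributing any dimensions. 2π is a pure (dimensionless) number; changing or removing it would not affect dimensional consistency.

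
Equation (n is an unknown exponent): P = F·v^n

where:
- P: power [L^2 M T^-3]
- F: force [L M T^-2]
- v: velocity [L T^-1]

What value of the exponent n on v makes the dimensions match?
n = 1

P has dimensions [L^2 M T^-3]; v has dimensions [L T^-1].
The rest of the RHS has dimensions [L M T^-2], so v^n must supply [L T^-1].
With n = 1: F·v^1 has dimensions [L^2 M T^-3], matching the LHS ✓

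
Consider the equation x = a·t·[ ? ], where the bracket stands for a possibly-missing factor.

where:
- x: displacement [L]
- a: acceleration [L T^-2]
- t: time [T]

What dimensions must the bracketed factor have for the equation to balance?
[T] — time (e.g. t)

x has dimensions [L]; a·t has dimensions [L T^-1].
The bracketed factor must supply [L] / [L T^-1] = [T].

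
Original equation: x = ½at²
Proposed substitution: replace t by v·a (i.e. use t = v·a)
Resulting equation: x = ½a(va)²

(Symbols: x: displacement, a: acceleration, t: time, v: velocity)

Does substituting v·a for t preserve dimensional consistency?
No

[t] = [T] and [v·a] = [L^2 T^-3]. These differ, so the substitution replaces a quantity by one of different dimensions and the result x = ½a(va)² has LHS [L] vs RHS [L^5 T^-8] — inconsistent.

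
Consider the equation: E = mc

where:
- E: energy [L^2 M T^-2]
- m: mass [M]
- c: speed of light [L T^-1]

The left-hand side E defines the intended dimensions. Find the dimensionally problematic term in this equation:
The right-hand side term mc

E has dimensions [L^2 M T^-2], but mc has dimensions [L M T^-1], so the term mc is dimensionally wrong for E.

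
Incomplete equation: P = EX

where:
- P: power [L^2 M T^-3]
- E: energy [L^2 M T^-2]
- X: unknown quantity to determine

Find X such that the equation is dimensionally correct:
X = f (inverse time / frequency (1/t)), dimensions [T^-1]

P has dimensions [L^2 M T^-3]; the rest of the RHS (E) has dimensions [L^2 M T^-2].
So X must have dimensions [T^-1] — X = f (inverse time / frequency (1/t)).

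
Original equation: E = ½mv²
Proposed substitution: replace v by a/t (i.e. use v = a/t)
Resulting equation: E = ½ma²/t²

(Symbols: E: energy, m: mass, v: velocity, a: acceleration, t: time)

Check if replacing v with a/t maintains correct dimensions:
No

[v] = [L T^-1] and [a/t] = [L T^-3]. These differ, so the substitution replaces a quantity by one of different dimensions and the result E = ½ma²/t² has LHS [L^2 M T^-2] vs RHS [L^2 M T^-6] — inconsistent.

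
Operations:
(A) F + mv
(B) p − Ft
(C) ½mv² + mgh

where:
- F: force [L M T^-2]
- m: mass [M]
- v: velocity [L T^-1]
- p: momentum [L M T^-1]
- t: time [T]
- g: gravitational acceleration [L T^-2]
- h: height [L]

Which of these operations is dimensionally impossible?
(A) F + mv

(A) F + mv: F [L M T^-2] and mv [L M T^-1] — different dimensions cannot be added/subtracted ✗
(B) p − Ft: p [L M T^-1] and Ft [L M T^-1] — same dimensions ✓
(C) ½mv² + mgh: ½mv² [L^2 M T^-2] and mgh [L^2 M T^-2] — same dimensions ✓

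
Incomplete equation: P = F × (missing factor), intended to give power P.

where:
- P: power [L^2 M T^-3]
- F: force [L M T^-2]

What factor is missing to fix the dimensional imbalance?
v (velocity), dimensions [L T^-1]

P has dimensions [L^2 M T^-3] and F has dimensions [L M T^-2].
The missing factor must have dimensions [L^2 M T^-3] / [L M T^-2] = [L T^-1], i.e. velocity (v).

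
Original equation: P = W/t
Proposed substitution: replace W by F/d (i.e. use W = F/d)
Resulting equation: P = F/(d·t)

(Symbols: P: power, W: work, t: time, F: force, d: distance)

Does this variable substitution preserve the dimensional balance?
No

[W] = [L^2 M T^-2] and [F/d] = [M T^-2]. These differ, so the substitution replaces a quantity by one of different dimensions and the result P = F/(d·t) has LHS [L^2 M T^-3] vs RHS [M T^-3] — inconsistent.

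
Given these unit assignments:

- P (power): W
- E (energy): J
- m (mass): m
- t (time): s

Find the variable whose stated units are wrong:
m

The variable m (mass) should have units kg, not m.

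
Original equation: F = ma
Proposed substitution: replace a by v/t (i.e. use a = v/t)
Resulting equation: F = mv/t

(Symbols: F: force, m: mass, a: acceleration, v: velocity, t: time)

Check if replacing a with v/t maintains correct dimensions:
Yes

[a] = [L T^-2] and [v/t] = [L T^-2]. These match, so the substitution replaces a quantity by one of the same dimensions and the result F = mv/t has LHS [L M T^-2] vs RHS [L M T^-2] — still consistent.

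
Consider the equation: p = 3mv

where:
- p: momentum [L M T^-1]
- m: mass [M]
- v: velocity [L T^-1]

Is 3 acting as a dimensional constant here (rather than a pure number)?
No

p has dimensions [L M T^-1] and mv already has dimensions [L M T^-1], so the equation balances without 3 contributing any dimensions. 3 is a pure (dimensionless) number; changing or removing it would not affect dimensional consistency.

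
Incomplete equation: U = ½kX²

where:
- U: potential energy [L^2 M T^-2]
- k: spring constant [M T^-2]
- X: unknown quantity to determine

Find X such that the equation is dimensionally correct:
X = x (displacement), dimensions [L]

U has dimensions [L^2 M T^-2]; the rest of the RHS (½k) has dimensions [M T^-2].
So X² must have dimensions [L^2], i.e. X has dimensions [L] — X = x (displacement).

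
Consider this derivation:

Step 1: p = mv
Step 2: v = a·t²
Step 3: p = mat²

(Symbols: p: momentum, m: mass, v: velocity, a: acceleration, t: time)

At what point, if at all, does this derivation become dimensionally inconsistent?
Step 2

Step 1: p = mv → LHS [L M T^-1], RHS [L M T^-1] ✓
Step 2: v = a·t² → LHS [L T^-1], RHS [L] ✗

The first dimensional inconsistency appears in step 2: v = a·t²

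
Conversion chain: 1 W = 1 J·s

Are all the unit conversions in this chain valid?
The chain is incorrect (it contains an error).

Incorrect: Watt is J/s, not J·s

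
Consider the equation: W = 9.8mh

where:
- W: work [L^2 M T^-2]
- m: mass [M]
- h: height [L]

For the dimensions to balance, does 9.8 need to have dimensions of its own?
Yes

W has dimensions [L^2 M T^-2], while mh alone has dimensions [L M]. For the equation to balance, the factor 9.8 must carry dimensions [L T^-2] — it is a dimensional constant (a numerical value of a physical quantity with its units suppressed), not a pure number.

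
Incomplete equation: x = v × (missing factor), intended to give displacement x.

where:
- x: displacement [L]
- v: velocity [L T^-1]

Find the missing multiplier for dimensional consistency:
t (time), dimensions [T]

x has dimensions [L] and v has dimensions [L T^-1].
The missing factor must have dimensions [L] / [L T^-1] = [T], i.e. time (t).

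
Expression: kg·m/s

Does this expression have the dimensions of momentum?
Yes

The expression kg·m/s has dimensions [L M T^-1], which is exactly momentum [L M T^-1].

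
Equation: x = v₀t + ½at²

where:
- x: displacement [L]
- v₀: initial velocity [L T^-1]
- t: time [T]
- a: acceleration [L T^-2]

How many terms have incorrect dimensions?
0

LHS x: [L]
- v₀t: [L] ✓
- ½at²: [L] ✓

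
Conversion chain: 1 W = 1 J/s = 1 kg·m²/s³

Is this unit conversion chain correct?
The chain is correct (no errors).

Correct: Watt is Joule per second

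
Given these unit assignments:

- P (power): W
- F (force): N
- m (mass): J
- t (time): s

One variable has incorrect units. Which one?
m

The variable m (mass) should have units kg, not J.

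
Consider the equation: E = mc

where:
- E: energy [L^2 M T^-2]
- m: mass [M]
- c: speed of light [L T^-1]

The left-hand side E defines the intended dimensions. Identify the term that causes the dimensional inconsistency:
The right-hand side term mc

E has dimensions [L^2 M T^-2], but mc has dimensions [L M T^-1], so the term mc is dimensionally wrong for E.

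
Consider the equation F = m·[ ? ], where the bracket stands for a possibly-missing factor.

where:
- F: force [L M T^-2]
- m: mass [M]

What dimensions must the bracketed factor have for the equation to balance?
[L T^-2] — acceleration (e.g. a)

F has dimensions [L M T^-2]; m has dimensions [M].
The bracketed factor must supply [L M T^-2] / [M] = [L T^-2].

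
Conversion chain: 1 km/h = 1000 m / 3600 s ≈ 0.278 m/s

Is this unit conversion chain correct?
The chain is correct (no errors).

Correct: 1 km = 1000 m, 1 h = 3600 s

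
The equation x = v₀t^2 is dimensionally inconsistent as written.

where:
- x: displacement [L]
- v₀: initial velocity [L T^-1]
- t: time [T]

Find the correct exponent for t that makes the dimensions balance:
The exponent of t should be 1: x = v₀t

The LHS x has dimensions [L]; t has dimensions [T].
As written, the RHS v₀t^2 (exponent 2 on t) has dimensions [L T], which does not match.
With exponent 1, the RHS v₀t has dimensions [L], matching the LHS.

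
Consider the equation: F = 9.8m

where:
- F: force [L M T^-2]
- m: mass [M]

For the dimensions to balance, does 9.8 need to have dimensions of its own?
Yes

F has dimensions [L M T^-2], while m alone has dimensions [M]. For the equation to balance, the factor 9.8 must carry dimensions [L T^-2] — it is a dimensional constant (a numerical value of a physical quantity with its units suppressed), not a pure number.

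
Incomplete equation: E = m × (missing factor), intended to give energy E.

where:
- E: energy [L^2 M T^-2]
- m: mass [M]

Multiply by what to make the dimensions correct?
v² (velocity squared), dimensions [L^2 T^-2]

E has dimensions [L^2 M T^-2] and m has dimensions [M].
The missing factor must have dimensions [L^2 M T^-2] / [M] = [L^2 T^-2], i.e. velocity squared (v²).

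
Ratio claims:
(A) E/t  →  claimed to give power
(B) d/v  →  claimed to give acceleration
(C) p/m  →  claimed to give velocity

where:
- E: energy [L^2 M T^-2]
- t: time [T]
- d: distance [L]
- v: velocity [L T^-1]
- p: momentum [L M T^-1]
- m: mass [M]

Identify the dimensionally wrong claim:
(B) d/v does not give acceleration

(A) E/t: [L^2 M T^-3] = power [L^2 M T^-3] ✓
(B) d/v: [T] ≠ acceleration [L T^-2] ✗
(C) p/m: [L T^-1] = velocity [L T^-1] ✓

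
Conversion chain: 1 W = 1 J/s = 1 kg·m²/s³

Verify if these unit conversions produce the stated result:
The chain is correct (no errors).

Correct: Watt is Joule per second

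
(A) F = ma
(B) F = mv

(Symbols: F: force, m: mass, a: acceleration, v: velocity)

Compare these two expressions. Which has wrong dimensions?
(B)

(A) F = ma: LHS [L M T^-2], RHS [L M T^-2] ✓
(B) F = mv: LHS [L M T^-2], RHS [L M T^-1] ✗

Expression (B) F = mv is dimensionally incorrect.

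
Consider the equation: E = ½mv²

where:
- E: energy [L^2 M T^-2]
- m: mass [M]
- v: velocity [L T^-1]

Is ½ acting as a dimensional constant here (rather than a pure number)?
No

E has dimensions [L^2 M T^-2] and mv² already has dimensions [L^2 M T^-2], so the equation balances without ½ contributing any dimensions. ½ is a pure (dimensionless) number; changing or removing it would not affect dimensional consistency.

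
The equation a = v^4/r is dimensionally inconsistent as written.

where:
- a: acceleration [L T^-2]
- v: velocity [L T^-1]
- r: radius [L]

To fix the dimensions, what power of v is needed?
The exponent of v should be 2: a = v^2/r

The LHS a has dimensions [L T^-2]; v has dimensions [L T^-1].
As written, the RHS v^4/r (exponent 4 on v) has dimensions [L^3 T^-4], which does not match.
With exponent 2, the RHS v^2/r has dimensions [L T^-2], matching the LHS.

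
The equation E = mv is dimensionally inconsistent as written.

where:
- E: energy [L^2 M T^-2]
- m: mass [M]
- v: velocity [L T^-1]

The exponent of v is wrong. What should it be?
The exponent of v should be 2: E = mv^2

The LHS E has dimensions [L^2 M T^-2]; v has dimensions [L T^-1].
As written, the RHS mv (exponent 1 on v) has dimensions [L M T^-1], which does not match.
With exponent 2, the RHS mv^2 has dimensions [L^2 M T^-2], matching the LHS.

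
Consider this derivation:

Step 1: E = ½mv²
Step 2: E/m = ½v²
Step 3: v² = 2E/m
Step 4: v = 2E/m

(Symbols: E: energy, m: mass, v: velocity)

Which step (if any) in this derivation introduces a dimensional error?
Step 4

Step 1: E = ½mv² → LHS [L^2 M T^-2], RHS [L^2 M T^-2] ✓
Step 2: E/m = ½v² → LHS [L^2 T^-2], RHS [L^2 T^-2] ✓
Step 3: v² = 2E/m → LHS [L^2 T^-2], RHS [L^2 T^-2] ✓
Step 4: v = 2E/m → LHS [L T^-1], RHS [L^2 T^-2] ✗

The first dimensional inconsistency appears in step 4: v = 2E/m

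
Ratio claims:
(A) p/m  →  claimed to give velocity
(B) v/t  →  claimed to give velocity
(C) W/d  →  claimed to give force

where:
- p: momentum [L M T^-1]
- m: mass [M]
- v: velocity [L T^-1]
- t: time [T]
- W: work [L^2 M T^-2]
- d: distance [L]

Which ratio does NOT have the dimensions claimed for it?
(B) v/t does not give velocity

(A) p/m: [L T^-1] = velocity [L T^-1] ✓
(B) v/t: [L T^-2] ≠ velocity [L T^-1] ✗
(C) W/d: [L M T^-2] = force [L M T^-2] ✓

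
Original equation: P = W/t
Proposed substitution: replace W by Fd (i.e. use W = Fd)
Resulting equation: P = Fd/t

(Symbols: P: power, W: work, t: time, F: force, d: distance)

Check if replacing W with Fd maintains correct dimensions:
Yes

[W] = [L^2 M T^-2] and [Fd] = [L^2 M T^-2]. These match, so the substitution replaces a quantity by one of the same dimensions and the result P = Fd/t has LHS [L^2 M T^-3] vs RHS [L^2 M T^-3] — still consistent.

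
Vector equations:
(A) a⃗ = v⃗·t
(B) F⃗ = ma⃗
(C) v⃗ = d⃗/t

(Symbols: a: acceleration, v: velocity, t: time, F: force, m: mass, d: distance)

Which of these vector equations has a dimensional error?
(A) a⃗ = v⃗·t

(A) a⃗ = v⃗·t: LHS [L T^-2], RHS [L] ✗ — acceleration is velocity per time; should be v⃗/t
(B) F⃗ = ma⃗: LHS [L M T^-2], RHS [L M T^-2] ✓ — Force and acceleration are vectors, mass is a scalar
(C) v⃗ = d⃗/t: LHS [L T^-1], RHS [L T^-1] ✓ — displacement (vector) divided by time (scalar)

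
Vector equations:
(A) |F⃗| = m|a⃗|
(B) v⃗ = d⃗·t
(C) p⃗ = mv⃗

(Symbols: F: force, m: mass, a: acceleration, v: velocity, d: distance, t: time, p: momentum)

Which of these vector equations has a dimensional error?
(B) v⃗ = d⃗·t

(A) |F⃗| = m|a⃗|: LHS [L M T^-2], RHS [L M T^-2] ✓ — magnitudes of vectors are scalars
(B) v⃗ = d⃗·t: LHS [L T^-1], RHS [L T] ✗ — velocity is displacement per time; should be d⃗/t
(C) p⃗ = mv⃗: LHS [L M T^-1], RHS [L M T^-1] ✓ — mass (scalar) times velocity (vector)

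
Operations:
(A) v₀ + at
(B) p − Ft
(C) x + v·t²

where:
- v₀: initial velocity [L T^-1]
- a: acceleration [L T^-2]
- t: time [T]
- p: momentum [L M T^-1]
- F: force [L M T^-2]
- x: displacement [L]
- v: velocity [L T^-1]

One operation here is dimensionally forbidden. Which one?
(C) x + v·t²

(A) v₀ + at: v₀ [L T^-1] and at [L T^-1] — same dimensions ✓
(B) p − Ft: p [L M T^-1] and Ft [L M T^-1] — same dimensions ✓
(C) x + v·t²: x [L] and v·t² [L T] — different dimensions cannot be added/subtracted ✗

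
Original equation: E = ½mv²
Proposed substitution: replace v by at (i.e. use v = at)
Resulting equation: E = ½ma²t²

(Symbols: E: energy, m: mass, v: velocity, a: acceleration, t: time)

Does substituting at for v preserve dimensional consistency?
Yes

[v] = [L T^-1] and [at] = [L T^-1]. These match, so the substitution replaces a quantity by one of the same dimensions and the result E = ½ma²t² has LHS [L^2 M T^-2] vs RHS [L^2 M T^-2] — still consistent.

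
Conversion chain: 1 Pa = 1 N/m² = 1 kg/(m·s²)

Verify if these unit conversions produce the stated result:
The chain is correct (no errors).

Correct: Pascal is Newton per square meter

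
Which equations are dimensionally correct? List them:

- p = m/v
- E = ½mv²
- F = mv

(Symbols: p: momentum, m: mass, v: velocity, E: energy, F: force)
Dimensionally correct: E = ½mv²
Dimensionally incorrect: p = m/v, F = mv
Ordered (correct first, then incorrect): E = ½mv², p = m/v, F = mv

- p = m/v: LHS [L M T^-1], RHS [L^-1 M T] → incorrect ✗
- E = ½mv²: LHS [L^2 M T^-2], RHS [L^2 M T^-2] → correct ✓
- F = mv: LHS [L M T^-2], RHS [L M T^-1] → incorrect ✗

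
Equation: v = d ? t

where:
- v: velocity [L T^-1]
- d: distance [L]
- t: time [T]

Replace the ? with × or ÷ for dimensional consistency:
division (÷): v = d ÷ t

v [L T^-1]; d [L]; t [T].
d × t → [L T] ✗
d ÷ t → [L T^-1] ✓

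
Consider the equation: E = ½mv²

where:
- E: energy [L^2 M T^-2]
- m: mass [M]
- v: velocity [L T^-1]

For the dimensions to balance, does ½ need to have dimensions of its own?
No

E has dimensions [L^2 M T^-2] and mv² already has dimensions [L^2 M T^-2], so the equation balances without ½ contributing any dimensions. ½ is a pure (dimensionless) number; changing or removing it would not affect dimensional consistency.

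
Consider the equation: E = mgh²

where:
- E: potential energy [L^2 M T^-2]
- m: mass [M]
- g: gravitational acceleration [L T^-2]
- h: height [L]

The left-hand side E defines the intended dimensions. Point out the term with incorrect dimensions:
The right-hand side term mgh²

E has dimensions [L^2 M T^-2], but mgh² has dimensions [L^3 M T^-2], so the term mgh² is dimensionally wrong for E.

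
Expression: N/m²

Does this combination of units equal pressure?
Yes

The expression N/m² has dimensions [L^-1 M T^-2], which is exactly pressure [L^-1 M T^-2].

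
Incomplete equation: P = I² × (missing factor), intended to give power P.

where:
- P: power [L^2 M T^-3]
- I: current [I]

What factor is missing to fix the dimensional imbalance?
R (resistance), dimensions [I^-2 L^2 M T^-3]

P has dimensions [L^2 M T^-3] and I² has dimensions [I^2].
The missing factor must have dimensions [L^2 M T^-3] / [I^2] = [I^-2 L^2 M T^-3], i.e. resistance (R).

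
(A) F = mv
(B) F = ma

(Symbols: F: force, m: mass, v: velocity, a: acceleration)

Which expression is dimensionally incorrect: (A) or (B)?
(A)

(A) F = mv: LHS [L M T^-2], RHS [L M T^-1] ✗
(B) F = ma: LHS [L M T^-2], RHS [L M T^-2] ✓

Expression (A) F = mv is dimensionally incorrect.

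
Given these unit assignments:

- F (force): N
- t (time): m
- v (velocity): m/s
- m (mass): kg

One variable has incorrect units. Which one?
t

The variable t (time) should have units s, not m.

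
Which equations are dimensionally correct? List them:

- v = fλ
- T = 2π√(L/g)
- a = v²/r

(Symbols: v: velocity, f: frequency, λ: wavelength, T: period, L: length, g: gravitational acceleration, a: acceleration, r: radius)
Dimensionally correct: v = fλ, T = 2π√(L/g), a = v²/r
Dimensionally incorrect: none
Ordered (correct first, then incorrect): v = fλ, T = 2π√(L/g), a = v²/r

- v = fλ: LHS [L T^-1], RHS [L T^-1] → correct ✓
- T = 2π√(L/g): LHS [T], RHS [T] → correct ✓
- a = v²/r: LHS [L T^-2], RHS [L T^-2] → correct ✓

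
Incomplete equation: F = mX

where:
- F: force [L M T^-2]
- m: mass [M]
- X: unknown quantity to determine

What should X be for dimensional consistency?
X = a (acceleration), dimensions [L T^-2]

F has dimensions [L M T^-2]; the rest of the RHS (m) has dimensions [M].
So X must have dimensions [L T^-2] — X = a (acceleration).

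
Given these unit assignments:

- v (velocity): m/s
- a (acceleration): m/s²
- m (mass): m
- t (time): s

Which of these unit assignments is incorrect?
m

The variable m (mass) should have units kg, not m.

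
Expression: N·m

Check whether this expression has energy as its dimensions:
Yes

The expression N·m has dimensions [L^2 M T^-2], which is exactly energy [L^2 M T^-2].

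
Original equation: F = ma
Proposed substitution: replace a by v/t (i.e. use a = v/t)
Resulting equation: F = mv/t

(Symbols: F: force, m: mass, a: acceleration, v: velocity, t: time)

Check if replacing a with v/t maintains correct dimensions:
Yes

[a] = [L T^-2] and [v/t] = [L T^-2]. These match, so the substitution replaces a quantity by one of the same dimensions and the result F = mv/t has LHS [L M T^-2] vs RHS [L M T^-2] — still consistent.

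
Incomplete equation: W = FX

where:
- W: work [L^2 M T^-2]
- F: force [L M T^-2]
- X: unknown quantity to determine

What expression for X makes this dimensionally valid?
X = d (distance), dimensions [L]

W has dimensions [L^2 M T^-2]; the rest of the RHS (F) has dimensions [L M T^-2].
So X must have dimensions [L] — X = d (distance).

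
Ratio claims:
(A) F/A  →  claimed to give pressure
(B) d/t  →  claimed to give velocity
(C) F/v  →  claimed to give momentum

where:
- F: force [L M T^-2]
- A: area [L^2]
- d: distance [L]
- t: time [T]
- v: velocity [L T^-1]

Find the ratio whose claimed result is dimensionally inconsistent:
(C) F/v does not give momentum

(A) F/A: [L^-1 M T^-2] = pressure [L^-1 M T^-2] ✓
(B) d/t: [L T^-1] = velocity [L T^-1] ✓
(C) F/v: [M T^-1] ≠ momentum [L M T^-1] ✗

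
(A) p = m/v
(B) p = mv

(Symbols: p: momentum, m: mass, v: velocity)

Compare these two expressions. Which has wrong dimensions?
(A)

(A) p = m/v: LHS [L M T^-1], RHS [L^-1 M T] ✗
(B) p = mv: LHS [L M T^-1], RHS [L M T^-1] ✓

Expression (A) p = m/v is dimensionally incorrect.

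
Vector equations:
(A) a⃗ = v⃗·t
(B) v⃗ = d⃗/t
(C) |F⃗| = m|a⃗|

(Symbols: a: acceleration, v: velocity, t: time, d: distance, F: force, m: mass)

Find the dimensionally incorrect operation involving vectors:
(A) a⃗ = v⃗·t

(A) a⃗ = v⃗·t: LHS [L T^-2], RHS [L] ✗ — acceleration is velocity per time; should be v⃗/t
(B) v⃗ = d⃗/t: LHS [L T^-1], RHS [L T^-1] ✓ — displacement (vector) divided by time (scalar)
(C) |F⃗| = m|a⃗|: LHS [L M T^-2], RHS [L M T^-2] ✓ — magnitudes of vectors are scalars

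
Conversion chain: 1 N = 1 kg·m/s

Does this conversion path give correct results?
The chain is incorrect (it contains an error).

Incorrect: Newton is kg·m/s², not kg·m/s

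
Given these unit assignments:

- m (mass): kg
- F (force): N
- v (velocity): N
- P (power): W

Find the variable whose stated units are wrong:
v

The variable v (velocity) should have units m/s, not N.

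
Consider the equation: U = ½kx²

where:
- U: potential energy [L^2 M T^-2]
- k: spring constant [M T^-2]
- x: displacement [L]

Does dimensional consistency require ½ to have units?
No

U has dimensions [L^2 M T^-2] and kx² already has dimensions [L^2 M T^-2], so the equation balances without ½ contributing any dimensions. ½ is a pure (dimensionless) number; changing or removing it would not affect dimensional consistency.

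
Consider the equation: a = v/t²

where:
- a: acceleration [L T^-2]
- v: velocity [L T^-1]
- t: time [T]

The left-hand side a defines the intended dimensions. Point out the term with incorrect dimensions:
The right-hand side term v/t²

a has dimensions [L T^-2], but v/t² has dimensions [L T^-3], so the term v/t² is dimensionally wrong for a.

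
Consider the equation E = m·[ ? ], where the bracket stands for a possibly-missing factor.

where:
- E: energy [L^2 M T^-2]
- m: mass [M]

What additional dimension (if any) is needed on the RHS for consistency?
[L^2 T^-2] — velocity squared (e.g. v²)

E has dimensions [L^2 M T^-2]; m has dimensions [M].
The bracketed factor must supply [L^2 M T^-2] / [M] = [L^2 T^-2].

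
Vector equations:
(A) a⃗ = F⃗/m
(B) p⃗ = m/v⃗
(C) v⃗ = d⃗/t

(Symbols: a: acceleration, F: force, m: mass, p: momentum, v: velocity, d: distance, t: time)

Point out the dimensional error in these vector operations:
(B) p⃗ = m/v⃗

(A) a⃗ = F⃗/m: LHS [L T^-2], RHS [L T^-2] ✓ — force (vector) divided by mass (scalar)
(B) p⃗ = m/v⃗: LHS [L M T^-1], RHS [L^-1 M T] ✗ — momentum is mass times velocity; should be mv⃗ (and division by a vector is undefined)
(C) v⃗ = d⃗/t: LHS [L T^-1], RHS [L T^-1] ✓ — displacement (vector) divided by time (scalar)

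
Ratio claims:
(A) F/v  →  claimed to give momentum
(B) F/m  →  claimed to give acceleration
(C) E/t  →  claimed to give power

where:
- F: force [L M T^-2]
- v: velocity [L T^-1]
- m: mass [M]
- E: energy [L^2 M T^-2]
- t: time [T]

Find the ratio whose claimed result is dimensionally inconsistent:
(A) F/v does not give momentum

(A) F/v: [M T^-1] ≠ momentum [L M T^-1] ✗
(B) F/m: [L T^-2] = acceleration [L T^-2] ✓
(C) E/t: [L^2 M T^-3] = power [L^2 M T^-3] ✓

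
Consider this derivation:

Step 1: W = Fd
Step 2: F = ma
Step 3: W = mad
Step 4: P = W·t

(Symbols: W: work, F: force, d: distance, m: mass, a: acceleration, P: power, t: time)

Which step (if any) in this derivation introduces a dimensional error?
Step 4

Step 1: W = Fd → LHS [L^2 M T^-2], RHS [L^2 M T^-2] ✓
Step 2: F = ma → LHS [L M T^-2], RHS [L M T^-2] ✓
Step 3: W = mad → LHS [L^2 M T^-2], RHS [L^2 M T^-2] ✓
Step 4: P = W·t → LHS [L^2 M T^-3], RHS [L^2 M T^-1] ✗

The first dimensional inconsistency appears in step 4: P = W·t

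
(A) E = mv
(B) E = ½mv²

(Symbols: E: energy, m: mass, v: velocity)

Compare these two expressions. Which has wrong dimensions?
(A)

(A) E = mv: LHS [L^2 M T^-2], RHS [L M T^-1] ✗
(B) E = ½mv²: LHS [L^2 M T^-2], RHS [L^2 M T^-2] ✓

Expression (A) E = mv is dimensionally incorrect.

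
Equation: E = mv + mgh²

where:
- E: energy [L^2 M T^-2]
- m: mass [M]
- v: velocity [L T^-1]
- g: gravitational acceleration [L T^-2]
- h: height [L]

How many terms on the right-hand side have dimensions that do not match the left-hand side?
2

LHS E: [L^2 M T^-2]
- mv: [L M T^-1] ✗
- mgh²: [L^3 M T^-2] ✗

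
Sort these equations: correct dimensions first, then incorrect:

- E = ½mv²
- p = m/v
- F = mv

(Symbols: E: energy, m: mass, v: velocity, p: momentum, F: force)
Dimensionally correct: E = ½mv²
Dimensionally incorrect: p = m/v, F = mv
Ordered (correct first, then incorrect): E = ½mv², p = m/v, F = mv

- E = ½mv²: LHS [L^2 M T^-2], RHS [L^2 M T^-2] → correct ✓
- p = m/v: LHS [L M T^-1], RHS [L^-1 M T] → incorrect ✗
- F = mv: LHS [L M T^-2], RHS [L M T^-1] → incorrect ✗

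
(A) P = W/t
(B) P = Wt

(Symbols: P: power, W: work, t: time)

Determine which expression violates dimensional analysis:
(B)

(A) P = W/t: LHS [L^2 M T^-3], RHS [L^2 M T^-3] ✓
(B) P = Wt: LHS [L^2 M T^-3], RHS [L^2 M T^-1] ✗

Expression (B) P = Wt is dimensionally incorrect.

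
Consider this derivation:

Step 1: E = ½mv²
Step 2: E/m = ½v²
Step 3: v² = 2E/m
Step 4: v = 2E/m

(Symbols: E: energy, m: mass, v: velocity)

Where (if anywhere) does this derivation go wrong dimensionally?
Step 4

Step 1: E = ½mv² → LHS [L^2 M T^-2], RHS [L^2 M T^-2] ✓
Step 2: E/m = ½v² → LHS [L^2 T^-2], RHS [L^2 T^-2] ✓
Step 3: v² = 2E/m → LHS [L^2 T^-2], RHS [L^2 T^-2] ✓
Step 4: v = 2E/m → LHS [L T^-1], RHS [L^2 T^-2] ✗

The first dimensional inconsistency appears in step 4: v = 2E/m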